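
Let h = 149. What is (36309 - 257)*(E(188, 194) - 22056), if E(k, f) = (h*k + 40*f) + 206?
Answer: 501915944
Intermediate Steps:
E(k, f) = 206 + 40*f + 149*k (E(k, f) = (149*k + 40*f) + 206 = (40*f + 149*k) + 206 = 206 + 40*f + 149*k)
(36309 - 257)*(E(188, 194) - 22056) = (36309 - 257)*((206 + 40*194 + 149*188) - 22056) = 36052*((206 + 7760 + 28012) - 22056) = 36052*(35978 - 22056) = 36052*13922 = 501915944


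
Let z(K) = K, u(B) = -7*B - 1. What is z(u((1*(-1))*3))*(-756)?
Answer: -15120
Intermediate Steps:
u(B) = -1 - 7*B
z(u((1*(-1))*3))*(-756) = (-1 - 7*1*(-1)*3)*(-756) = (-1 - (-7)*3)*(-756) = (-1 - 7*(-3))*(-756) = (-1 + 21)*(-756) = 20*(-756) = -15120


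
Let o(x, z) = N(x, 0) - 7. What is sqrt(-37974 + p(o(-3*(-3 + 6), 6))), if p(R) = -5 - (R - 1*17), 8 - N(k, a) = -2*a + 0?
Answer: I*sqrt(37963) ≈ 194.84*I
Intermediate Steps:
N(k, a) = 8 + 2*a (N(k, a) = 8 - (-2*a + 0) = 8 - (-2)*a = 8 + 2*a)
o(x, z) = 1 (o(x, z) = (8 + 2*0) - 7 = (8 + 0) - 7 = 8 - 7 = 1)
p(R) = 12 - R (p(R) = -5 - (R - 17) = -5 - (-17 + R) = -5 + (17 - R) = 12 - R)
sqrt(-37974 + p(o(-3*(-3 + 6), 6))) = sqrt(-37974 + (12 - 1*1)) = sqrt(-37974 + (12 - 1)) = sqrt(-37974 + 11) = sqrt(-37963) = I*sqrt(37963)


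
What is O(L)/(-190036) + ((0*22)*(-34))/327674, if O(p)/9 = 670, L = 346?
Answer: -3015/95018 ≈ -0.031731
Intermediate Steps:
O(p) = 6030 (O(p) = 9*670 = 6030)
O(L)/(-190036) + ((0*22)*(-34))/327674 = 6030/(-190036) + ((0*22)*(-34))/327674 = 6030*(-1/190036) + (0*(-34))*(1/327674) = -3015/95018 + 0*(1/327674) = -3015/95018 + 0 = -3015/95018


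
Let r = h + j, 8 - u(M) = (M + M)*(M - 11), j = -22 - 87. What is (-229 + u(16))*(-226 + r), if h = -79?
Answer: 157734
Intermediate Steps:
j = -109
u(M) = 8 - 2*M*(-11 + M) (u(M) = 8 - (M + M)*(M - 11) = 8 - 2*M*(-11 + M))
r = -188 (r = -79 - 109 = -188)
(-229 + u(16))*(-226 + r) = (-229 + (8 - 2*16² + 22*16))*(-226 - 188) = (-229 + (8 - 2*256 + 352))*(-414) = (-229 + (8 - 512 + 352))*(-414) = (-229 - 152)*(-414) = -381*(-414) = 157734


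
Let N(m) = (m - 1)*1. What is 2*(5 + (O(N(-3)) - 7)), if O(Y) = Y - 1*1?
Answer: -14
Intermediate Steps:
N(m) = -1 + m (N(m) = (-1 + m)*1 = -1 + m)
O(Y) = -1 + Y (O(Y) = Y - 1 = -1 + Y)
2*(5 + (O(N(-3)) - 7)) = 2*(5 + ((-1 + (-1 - 3)) - 7)) = 2*(5 + ((-1 - 4) - 7)) = 2*(5 + (-5 - 7)) = 2*(5 - 12) = 2*(-7) = -14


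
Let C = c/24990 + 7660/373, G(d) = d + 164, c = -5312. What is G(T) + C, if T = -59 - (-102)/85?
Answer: 589680449/4660635 ≈ 126.52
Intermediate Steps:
T = -289/5 (T = -59 - (-102)/85 = -59 - 1*(-6/5) = -59 + 6/5 = -289/5 ≈ -57.800)
G(d) = 164 + d
C = 94721012/4660635 (C = -5312/24990 + 7660/373 = -5312*1/24990 + 7660*(1/373) = -2656/12495 + 7660/373 = 94721012/4660635 ≈ 20.324)
G(T) + C = (164 - 289/5) + 94721012/4660635 = 531/5 + 94721012/4660635 = 589680449/4660635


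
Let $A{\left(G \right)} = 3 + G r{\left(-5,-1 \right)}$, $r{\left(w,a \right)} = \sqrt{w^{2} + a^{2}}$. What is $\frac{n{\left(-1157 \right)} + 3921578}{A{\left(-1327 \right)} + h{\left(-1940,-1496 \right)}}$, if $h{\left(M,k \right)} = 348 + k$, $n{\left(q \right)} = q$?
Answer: $\frac{4488882045}{44473129} - \frac{5202398667 \sqrt{26}}{44473129} \approx -495.54$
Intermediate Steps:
$r{\left(w,a \right)} = \sqrt{a^{2} + w^{2}}$
$A{\left(G \right)} = 3 + G \sqrt{26}$ ($A{\left(G \right)} = 3 + G \sqrt{\left(-1\right)^{2} + \left(-5\right)^{2}} = 3 + G \sqrt{1 + 25} = 3 + G \sqrt{26}$)
$\frac{n{\left(-1157 \right)} + 3921578}{A{\left(-1327 \right)} + h{\left(-1940,-1496 \right)}} = \frac{-1157 + 3921578}{\left(3 - 1327 \sqrt{26}\right) + \left(348 - 1496\right)} = \frac{3920421}{\left(3 - 1327 \sqrt{26}\right) - 1148} = \frac{3920421}{-1145 - 1327 \sqrt{26}}$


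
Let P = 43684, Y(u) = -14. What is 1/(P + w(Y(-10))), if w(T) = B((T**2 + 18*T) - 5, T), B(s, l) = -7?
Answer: 1/43677 ≈ 2.2895e-5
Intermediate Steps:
w(T) = -7
1/(P + w(Y(-10))) = 1/(43684 - 7) = 1/43677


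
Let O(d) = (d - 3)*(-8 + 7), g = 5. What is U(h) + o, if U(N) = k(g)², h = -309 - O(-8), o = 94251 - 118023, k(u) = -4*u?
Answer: -23372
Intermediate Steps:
O(d) = 3 - d (O(d) = (-3 + d)*(-1) = 3 - d)
o = -23772
h = -320 (h = -309 - (3 - 1*(-8)) = -309 - (3 + 8) = -309 - 1*11 = -309 - 11 = -320)
U(N) = 400 (U(N) = (-4*5)² = (-20)² = 400)
U(h) + o = 400 - 23772 = -23372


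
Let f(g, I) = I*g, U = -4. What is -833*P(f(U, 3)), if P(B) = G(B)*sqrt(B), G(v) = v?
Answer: 19992*I*sqrt(3) ≈ 34627.0*I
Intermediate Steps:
P(B) = B**(3/2) (P(B) = B*sqrt(B) = B**(3/2))
-833*P(f(U, 3)) = -833*(-24*I*sqrt(3)) = -(-19992)*I*sqrt(3) = 19992*I*sqrt(3)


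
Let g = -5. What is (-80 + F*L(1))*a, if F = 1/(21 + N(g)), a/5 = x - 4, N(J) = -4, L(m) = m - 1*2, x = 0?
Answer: 27220/17 ≈ 1601.2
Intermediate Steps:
L(m) = -2 + m (L(m) = m - 2 = -2 + m)
a = -20 (a = 5*(0 - 4) = 5*(-4) = -20)
F = 1/17 (F = 1/(21 - 4) = 1/17 ≈ 0.058824)
(-80 + F*L(1))*a = (-80 + (-2 + 1)/17)*(-20) = (-80 + (1/17)*(-1))*(-20) = (-80 - 1/17)*(-20) = -1361/17*(-20) = 27220/17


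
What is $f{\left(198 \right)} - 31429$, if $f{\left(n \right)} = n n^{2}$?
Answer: $7730963$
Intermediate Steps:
$f{\left(n \right)} = n^{3}$
$f{\left(198 \right)} - 31429 = 198^{3} - 31429 = 7762392 - 31429 = 7730963$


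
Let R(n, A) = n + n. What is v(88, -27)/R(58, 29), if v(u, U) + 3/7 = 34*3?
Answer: 711/812 ≈ 0.87562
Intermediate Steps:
v(u, U) = 711/7 (v(u, U) = -3/7 + 34*3 = -3/7 + 102 = 711/7)
R(n, A) = 2*n
v(88, -27)/R(58, 29) = 711/(7*((2*58))) = (711/7)/116 = (711/7)*(1/116) = 711/812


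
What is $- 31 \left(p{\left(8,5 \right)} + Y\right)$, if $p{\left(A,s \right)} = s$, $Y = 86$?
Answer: $-2821$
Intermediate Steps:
$- 31 \left(p{\left(8,5 \right)} + Y\right) = - 31 \left(5 + 86\right) = \left(-31\right) 91 = -2821$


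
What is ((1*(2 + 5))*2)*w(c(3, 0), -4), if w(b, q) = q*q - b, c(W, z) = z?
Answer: 224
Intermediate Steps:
w(b, q) = q² - b
((1*(2 + 5))*2)*w(c(3, 0), -4) = ((1*(2 + 5))*2)*((-4)² - 1*0) = ((1*7)*2)*(16 + 0) = (7*2)*16 = 14*16 = 224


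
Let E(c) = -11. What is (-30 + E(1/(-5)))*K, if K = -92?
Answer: 3772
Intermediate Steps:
(-30 + E(1/(-5)))*K = (-30 - 11)*(-92) = -41*(-92) = 3772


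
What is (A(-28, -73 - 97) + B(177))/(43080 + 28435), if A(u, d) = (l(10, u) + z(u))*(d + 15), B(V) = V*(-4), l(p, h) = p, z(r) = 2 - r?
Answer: -6908/71515 ≈ -0.096595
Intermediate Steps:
B(V) = -4*V
A(u, d) = (12 - u)*(15 + d) (A(u, d) = (10 + (2 - u))*(d + 15) = (12 - u)*(15 + d))
(A(-28, -73 - 97) + B(177))/(43080 + 28435) = ((180 - 15*(-28) + 12*(-73 - 97) - 1*(-73 - 97)*(-28)) - 4*177)/(43080 + 28435) = ((180 + 420 + 12*(-170) - 1*(-170)*(-28)) - 708)/71515 = ((180 + 420 - 2040 - 4760) - 708)*(1/71515) = (-6200 - 708)*(1/71515) = -6908*1/71515 = -6908/71515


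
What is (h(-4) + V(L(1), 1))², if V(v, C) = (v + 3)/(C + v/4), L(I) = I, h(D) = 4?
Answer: 1296/25 ≈ 51.840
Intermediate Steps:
V(v, C) = (3 + v)/(C + v/4) (V(v, C) = (3 + v)/(C + v*(¼)) = (3 + v)/(C + v/4))
(h(-4) + V(L(1), 1))² = (4 + 4*(3 + 1)/(1 + 4*1))² = (4 + 4*4/(1 + 4))² = (4 + 4*4/5)² = (4 + 4*(⅕)*4)² = (4 + 16/5)² = (36/5)² = 1296/25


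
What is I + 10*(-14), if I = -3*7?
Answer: -161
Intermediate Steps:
I = -21
I + 10*(-14) = -21 + 10*(-14) = -21 - 140 = -161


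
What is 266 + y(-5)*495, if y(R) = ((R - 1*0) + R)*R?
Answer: 25016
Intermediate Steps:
y(R) = 2*R² (y(R) = ((R + 0) + R)*R = (R + R)*R = (2*R)*R = 2*R²)
266 + y(-5)*495 = 266 + (2*(-5)²)*495 = 266 + (2*25)*495 = 266 + 50*495 = 266 + 24750 = 25016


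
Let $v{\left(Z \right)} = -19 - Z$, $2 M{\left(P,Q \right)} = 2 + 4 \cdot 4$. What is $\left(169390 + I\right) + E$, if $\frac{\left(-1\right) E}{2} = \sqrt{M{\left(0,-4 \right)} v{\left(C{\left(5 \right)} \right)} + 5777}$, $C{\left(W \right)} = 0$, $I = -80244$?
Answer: $89146 - 2 \sqrt{5606} \approx 88996.0$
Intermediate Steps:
$M{\left(P,Q \right)} = 9$ ($M{\left(P,Q \right)} = \frac{2 + 4 \cdot 4}{2} = \frac{2 + 16}{2} = \frac{1}{2} \cdot 18 = 9$)
$E = - 2 \sqrt{5606}$ ($E = - 2 \sqrt{9 \left(-19 - 0\right) + 5777} = - 2 \sqrt{9 \left(-19 + 0\right) + 5777} = - 2 \sqrt{9 \left(-19\right) + 5777} = - 2 \sqrt{-171 + 5777} = - 2 \sqrt{5606} \approx -149.75$)
$\left(169390 + I\right) + E = \left(169390 - 80244\right) - 2 \sqrt{5606} = 89146 - 2 \sqrt{5606}$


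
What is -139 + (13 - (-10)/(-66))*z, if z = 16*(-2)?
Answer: -18155/33 ≈ -550.15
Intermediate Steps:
z = -32
-139 + (13 - (-10)/(-66))*z = -139 + (13 - (-10)/(-66))*(-32) = -139 + (13 - (-10)*(-1)/66)*(-32) = -139 + (13 - 1*5/33)*(-32) = -139 + (13 - 5/33)*(-32) = -139 + (424/33)*(-32) = -139 - 13568/33 = -18155/33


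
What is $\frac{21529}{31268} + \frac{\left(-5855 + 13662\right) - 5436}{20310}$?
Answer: $\frac{255695209}{317526540} \approx 0.80527$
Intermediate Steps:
$\frac{21529}{31268} + \frac{\left(-5855 + 13662\right) - 5436}{20310} = 21529 \cdot \frac{1}{31268} + \left(7807 - 5436\right) \frac{1}{20310} = \frac{21529}{31268} + 2371 \cdot \frac{1}{20310} = \frac{21529}{31268} + \frac{2371}{20310} = \frac{255695209}{317526540}$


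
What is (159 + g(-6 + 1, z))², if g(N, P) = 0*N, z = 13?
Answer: 25281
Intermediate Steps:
g(N, P) = 0
(159 + g(-6 + 1, z))² = (159 + 0)² = 159² = 25281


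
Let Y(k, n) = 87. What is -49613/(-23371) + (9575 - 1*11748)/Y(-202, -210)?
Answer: -46468852/2033277 ≈ -22.854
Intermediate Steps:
-49613/(-23371) + (9575 - 1*11748)/Y(-202, -210) = -49613/(-23371) + (9575 - 1*11748)/87 = -49613*(-1/23371) + (9575 - 11748)*(1/87) = 49613/23371 - 2173*1/87 = 49613/23371 - 2173/87 = -46468852/2033277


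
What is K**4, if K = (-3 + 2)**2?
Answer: 1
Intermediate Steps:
K = 1 (K = (-1)**2 = 1)
K**4 = 1**4 = 1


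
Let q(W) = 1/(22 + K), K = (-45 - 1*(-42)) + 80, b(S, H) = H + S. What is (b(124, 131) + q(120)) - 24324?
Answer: -2382830/99 ≈ -24069.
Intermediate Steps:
K = 77 (K = (-45 + 42) + 80 = -3 + 80 = 77)
q(W) = 1/99 (q(W) = 1/(22 + 77) = 1/99)
(b(124, 131) + q(120)) - 24324 = ((131 + 124) + 1/99) - 24324 = (255 + 1/99) - 24324 = 25246/99 - 24324 = -2382830/99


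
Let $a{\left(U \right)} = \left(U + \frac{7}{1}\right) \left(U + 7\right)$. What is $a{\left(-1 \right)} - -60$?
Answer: $96$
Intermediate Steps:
$a{\left(U \right)} = \left(7 + U\right)^{2}$ ($a{\left(U \right)} = \left(U + 7 \cdot 1\right) \left(7 + U\right) = \left(U + 7\right) \left(7 + U\right) = \left(7 + U\right) \left(7 + U\right) = \left(7 + U\right)^{2}$)
$a{\left(-1 \right)} - -60 = \left(7 - 1\right)^{2} - -60 = 6^{2} + 60 = 36 + 60 = 96$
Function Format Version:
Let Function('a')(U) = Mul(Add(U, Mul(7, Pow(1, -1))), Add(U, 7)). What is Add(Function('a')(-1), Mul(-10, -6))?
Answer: 96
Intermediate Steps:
Function('a')(U) = Pow(Add(7, U), 2) (Function('a')(U) = Mul(Add(U, Mul(7, 1)), Add(7, U)) = Mul(Add(U, 7), Add(7, U)) = Mul(Add(7, U), Add(7, U)) = Pow(Add(7, U), 2))
Add(Function('a')(-1), Mul(-10, -6)) = Add(Pow(Add(7, -1), 2), Mul(-10, -6)) = Add(Pow(6, 2), 60) = Add(36, 60) = 96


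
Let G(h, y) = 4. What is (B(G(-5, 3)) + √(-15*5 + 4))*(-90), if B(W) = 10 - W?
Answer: -540 - 90*I*√71 ≈ -540.0 - 758.35*I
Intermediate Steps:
(B(G(-5, 3)) + √(-15*5 + 4))*(-90) = ((10 - 1*4) + √(-15*5 + 4))*(-90) = ((10 - 4) + √(-75 + 4))*(-90) = (6 + √(-71))*(-90) = (6 + I*√71)*(-90) = -540 - 90*I*√71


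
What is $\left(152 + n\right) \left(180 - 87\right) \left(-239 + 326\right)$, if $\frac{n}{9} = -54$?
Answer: $-2702394$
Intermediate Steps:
$n = -486$ ($n = 9 \left(-54\right) = -486$)
$\left(152 + n\right) \left(180 - 87\right) \left(-239 + 326\right) = \left(152 - 486\right) \left(180 - 87\right) \left(-239 + 326\right) = \left(-334\right) 93 \cdot 87 = \left(-31062\right) 87 = -2702394$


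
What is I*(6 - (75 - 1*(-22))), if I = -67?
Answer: 6097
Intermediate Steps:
I*(6 - (75 - 1*(-22))) = -67*(6 - (75 - 1*(-22))) = -67*(6 - (75 + 22)) = -67*(6 - 1*97) = -67*(6 - 97) = -67*(-91) = 6097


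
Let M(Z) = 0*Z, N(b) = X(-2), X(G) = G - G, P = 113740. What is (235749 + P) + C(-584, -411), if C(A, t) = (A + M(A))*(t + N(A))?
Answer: 589513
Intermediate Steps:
X(G) = 0
N(b) = 0
M(Z) = 0
C(A, t) = A*t (C(A, t) = (A + 0)*(t + 0) = A*t)
(235749 + P) + C(-584, -411) = (235749 + 113740) - 584*(-411) = 349489 + 240024 = 589513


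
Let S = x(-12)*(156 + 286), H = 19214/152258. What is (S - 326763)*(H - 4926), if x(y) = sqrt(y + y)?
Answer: 122536728531261/76129 - 331501632748*I*sqrt(6)/76129 ≈ 1.6096e+9 - 1.0666e+7*I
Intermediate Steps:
x(y) = sqrt(2)*sqrt(y) (x(y) = sqrt(2*y) = sqrt(2)*sqrt(y))
H = 9607/76129 (H = 19214*(1/152258) = 9607/76129 ≈ 0.12619)
S = 884*I*sqrt(6) (S = (sqrt(2)*sqrt(-12))*(156 + 286) = (sqrt(2)*(2*I*sqrt(3)))*442 = (2*I*sqrt(6))*442 = 884*I*sqrt(6) ≈ 2165.3*I)
(S - 326763)*(H - 4926) = (884*I*sqrt(6) - 326763)*(9607/76129 - 4926) = (-326763 + 884*I*sqrt(6))*(-375001847/76129) = 122536728531261/76129 - 331501632748*I*sqrt(6)/76129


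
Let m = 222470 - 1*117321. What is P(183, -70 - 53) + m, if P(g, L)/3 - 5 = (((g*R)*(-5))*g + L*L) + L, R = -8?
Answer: 4168862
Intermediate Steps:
m = 105149 (m = 222470 - 117321 = 105149)
P(g, L) = 15 + 3*L + 3*L**2 + 120*g**2 (P(g, L) = 15 + 3*((((g*(-8))*(-5))*g + L*L) + L) = 15 + 3*(((-8*g*(-5))*g + L**2) + L) = 15 + 3*(((40*g)*g + L**2) + L) = 15 + 3*((40*g**2 + L**2) + L) = 15 + 3*((L**2 + 40*g**2) + L) = 15 + 3*(L + L**2 + 40*g**2) = 15 + (3*L + 3*L**2 + 120*g**2) = 15 + 3*L + 3*L**2 + 120*g**2)
P(183, -70 - 53) + m = (15 + 3*(-70 - 53) + 3*(-70 - 53)**2 + 120*183**2) + 105149 = (15 + 3*(-123) + 3*(-123)**2 + 120*33489) + 105149 = (15 - 369 + 3*15129 + 4018680) + 105149 = (15 - 369 + 45387 + 4018680) + 105149 = 4063713 + 105149 = 4168862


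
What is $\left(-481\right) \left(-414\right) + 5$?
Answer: $199139$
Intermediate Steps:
$\left(-481\right) \left(-414\right) + 5 = 199134 + 5 = 199139$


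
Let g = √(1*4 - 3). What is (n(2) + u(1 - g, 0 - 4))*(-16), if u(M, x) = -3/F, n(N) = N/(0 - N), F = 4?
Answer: 28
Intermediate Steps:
g = 1 (g = √(4 - 3) = √1 = 1)
n(N) = -1 (n(N) = N/((-N)) = N*(-1/N) = -1)
u(M, x) = -¾ (u(M, x) = -3/4 = -3*¼ = -¾)
(n(2) + u(1 - g, 0 - 4))*(-16) = (-1 - ¾)*(-16) = -7/4*(-16) = 28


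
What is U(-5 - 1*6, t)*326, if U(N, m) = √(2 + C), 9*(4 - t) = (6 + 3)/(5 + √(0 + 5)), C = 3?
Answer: 326*√5 ≈ 728.96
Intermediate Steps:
t = 4 - 1/(5 + √5) (t = 4 - (6 + 3)/(9*(5 + √(0 + 5))) = 4 - 1/(5 + √5) ≈ 3.8618)
U(N, m) = √5 (U(N, m) = √(2 + 3) = √5)
U(-5 - 1*6, t)*326 = √5*326 = 326*√5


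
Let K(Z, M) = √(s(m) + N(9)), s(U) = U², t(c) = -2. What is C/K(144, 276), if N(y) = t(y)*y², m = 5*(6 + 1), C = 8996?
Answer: 8996*√1063/1063 ≈ 275.92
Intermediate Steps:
m = 35 (m = 5*7 = 35)
N(y) = -2*y²
K(Z, M) = √1063 (K(Z, M) = √(35² - 2*9²) = √(1225 - 2*81) = √(1225 - 162) = √1063)
C/K(144, 276) = 8996/(√1063) = 8996*(√1063/1063) = 8996*√1063/1063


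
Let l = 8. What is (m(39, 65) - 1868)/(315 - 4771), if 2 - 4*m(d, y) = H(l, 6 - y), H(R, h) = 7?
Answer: 7477/17824 ≈ 0.41949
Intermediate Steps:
m(d, y) = -5/4 (m(d, y) = 1/2 - 1/4*7 = 1/2 - 7/4 = -5/4)
(m(39, 65) - 1868)/(315 - 4771) = (-5/4 - 1868)/(315 - 4771) = -7477/4/(-4456) = -7477/4*(-1/4456) = 7477/17824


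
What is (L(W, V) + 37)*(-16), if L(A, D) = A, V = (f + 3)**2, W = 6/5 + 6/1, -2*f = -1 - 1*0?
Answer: -3536/5 ≈ -707.20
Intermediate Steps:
f = 1/2 (f = -(-1 - 1*0)/2 = -(-1 + 0)/2 = -1/2*(-1) = 1/2 ≈ 0.50000)
W = 36/5 (W = 6*(1/5) + 6*1 = 6/5 + 6 = 36/5 ≈ 7.2000)
V = 49/4 (V = (1/2 + 3)**2 = (7/2)**2 = 49/4 ≈ 12.250)
(L(W, V) + 37)*(-16) = (36/5 + 37)*(-16) = (221/5)*(-16) = -3536/5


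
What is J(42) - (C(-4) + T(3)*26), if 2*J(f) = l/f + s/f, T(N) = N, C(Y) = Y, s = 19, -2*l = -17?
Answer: -12377/168 ≈ -73.673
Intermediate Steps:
l = 17/2 (l = -1/2*(-17) = 17/2 ≈ 8.5000)
J(f) = 55/(4*f) (J(f) = (17/(2*f) + 19/f)/2 = (55/(2*f))/2 = 55/(4*f))
J(42) - (C(-4) + T(3)*26) = (55/4)/42 - (-4 + 3*26) = (55/4)*(1/42) - (-4 + 78) = 55/168 - 1*74 = 55/168 - 74 = -12377/168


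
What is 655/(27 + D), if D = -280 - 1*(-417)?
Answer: 655/164 ≈ 3.9939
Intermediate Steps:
D = 137 (D = -280 + 417 = 137)
655/(27 + D) = 655/(27 + 137) = 655/164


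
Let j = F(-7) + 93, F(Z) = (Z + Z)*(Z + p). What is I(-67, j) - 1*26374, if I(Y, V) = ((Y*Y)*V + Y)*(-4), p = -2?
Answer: -3958470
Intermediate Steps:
F(Z) = 2*Z*(-2 + Z) (F(Z) = (Z + Z)*(Z - 2) = (2*Z)*(-2 + Z) = 2*Z*(-2 + Z))
j = 219 (j = 2*(-7)*(-2 - 7) + 93 = 2*(-7)*(-9) + 93 = 126 + 93 = 219)
I(Y, V) = -4*Y - 4*V*Y**2 (I(Y, V) = (Y**2*V + Y)*(-4) = (V*Y**2 + Y)*(-4) = (Y + V*Y**2)*(-4) = -4*Y - 4*V*Y**2)
I(-67, j) - 1*26374 = -4*(-67)*(1 + 219*(-67)) - 1*26374 = -4*(-67)*(1 - 14673) - 26374 = -4*(-67)*(-14672) - 26374 = -3932096 - 26374 = -3958470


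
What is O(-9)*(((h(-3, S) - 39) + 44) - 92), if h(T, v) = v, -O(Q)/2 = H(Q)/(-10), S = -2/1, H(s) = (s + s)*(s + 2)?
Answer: -11214/5 ≈ -2242.8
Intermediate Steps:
H(s) = 2*s*(2 + s) (H(s) = (2*s)*(2 + s) = 2*s*(2 + s))
S = -2 (S = -2*1 = -2)
O(Q) = 2*Q*(2 + Q)/5 (O(Q) = -2*2*Q*(2 + Q)/(-10) = -2*2*Q*(2 + Q)*(-1)/10 = -(-2)*Q*(2 + Q)/5 = 2*Q*(2 + Q)/5)
O(-9)*(((h(-3, S) - 39) + 44) - 92) = ((⅖)*(-9)*(2 - 9))*(((-2 - 39) + 44) - 92) = ((⅖)*(-9)*(-7))*((-41 + 44) - 92) = 126*(3 - 92)/5 = (126/5)*(-89) = -11214/5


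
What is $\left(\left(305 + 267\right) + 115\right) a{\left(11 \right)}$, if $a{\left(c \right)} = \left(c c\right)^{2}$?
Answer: $10058367$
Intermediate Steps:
$a{\left(c \right)} = c^{4}$ ($a{\left(c \right)} = \left(c^{2}\right)^{2} = c^{4}$)
$\left(\left(305 + 267\right) + 115\right) a{\left(11 \right)} = \left(\left(305 + 267\right) + 115\right) 11^{4} = \left(572 + 115\right) 14641 = 687 \cdot 14641 = 10058367$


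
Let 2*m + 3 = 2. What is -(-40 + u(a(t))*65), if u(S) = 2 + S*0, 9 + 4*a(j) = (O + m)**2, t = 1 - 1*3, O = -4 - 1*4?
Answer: -90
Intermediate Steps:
m = -1/2 (m = -3/2 + (1/2)*2 = -3/2 + 1 = -1/2 ≈ -0.50000)
O = -8 (O = -4 - 4 = -8)
t = -2 (t = 1 - 3 = -2)
a(j) = 253/16 (a(j) = -9/4 + (-8 - 1/2)**2/4 = -9/4 + (-17/2)**2/4 = -9/4 + (1/4)*(289/4) = -9/4 + 289/16 = 253/16)
u(S) = 2 (u(S) = 2 + 0 = 2)
-(-40 + u(a(t))*65) = -(-40 + 2*65) = -(-40 + 130) = -1*90 = -90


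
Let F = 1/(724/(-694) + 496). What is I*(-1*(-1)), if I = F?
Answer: 347/171750 ≈ 0.0020204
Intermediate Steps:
F = 347/171750 (F = 1/(724*(-1/694) + 496) = 1/(-362/347 + 496) = 1/(171750/347) = 347/171750 ≈ 0.0020204)
I = 347/171750 ≈ 0.0020204
I*(-1*(-1)) = 347*(-1*(-1))/171750 = (347/171750)*1 = 347/171750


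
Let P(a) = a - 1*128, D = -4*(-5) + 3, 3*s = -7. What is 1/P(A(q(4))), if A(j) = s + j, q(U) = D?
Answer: -3/322 ≈ -0.0093168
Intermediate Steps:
s = -7/3 (s = (⅓)*(-7) = -7/3 ≈ -2.3333)
D = 23 (D = 20 + 3 = 23)
q(U) = 23
A(j) = -7/3 + j
P(a) = -128 + a (P(a) = a - 128 = -128 + a)
1/P(A(q(4))) = 1/(-128 + (-7/3 + 23)) = 1/(-128 + 62/3) = 1/(-322/3) = -3/322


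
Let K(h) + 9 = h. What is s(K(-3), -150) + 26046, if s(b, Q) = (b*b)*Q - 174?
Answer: 4272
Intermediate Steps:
K(h) = -9 + h
s(b, Q) = -174 + Q*b² (s(b, Q) = b²*Q - 174 = Q*b² - 174 = -174 + Q*b²)
s(K(-3), -150) + 26046 = (-174 - 150*(-9 - 3)²) + 26046 = (-174 - 150*(-12)²) + 26046 = (-174 - 150*144) + 26046 = (-174 - 21600) + 26046 = -21774 + 26046 = 4272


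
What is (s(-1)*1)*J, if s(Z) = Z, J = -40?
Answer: 40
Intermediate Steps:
(s(-1)*1)*J = -1*1*(-40) = -1*(-40) = 40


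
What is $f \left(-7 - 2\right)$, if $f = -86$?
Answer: $774$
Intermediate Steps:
$f \left(-7 - 2\right) = - 86 \left(-7 - 2\right) = \left(-86\right) \left(-9\right) = 774$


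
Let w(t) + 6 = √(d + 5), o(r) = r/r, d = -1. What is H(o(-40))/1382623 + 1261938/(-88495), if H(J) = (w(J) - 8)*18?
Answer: -14419864614/1011200185 ≈ -14.260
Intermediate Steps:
o(r) = 1
w(t) = -4 (w(t) = -6 + √(-1 + 5) = -6 + √4 = -6 + 2 = -4)
H(J) = -216 (H(J) = (-4 - 8)*18 = -12*18 = -216)
H(o(-40))/1382623 + 1261938/(-88495) = -216/1382623 + 1261938/(-88495) = -216*1/1382623 + 1261938*(-1/88495) = -216/1382623 - 1261938/88495 = -14419864614/1011200185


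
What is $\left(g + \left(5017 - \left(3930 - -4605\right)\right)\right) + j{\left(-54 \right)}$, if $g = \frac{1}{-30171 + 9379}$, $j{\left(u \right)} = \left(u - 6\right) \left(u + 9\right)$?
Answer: $- \frac{17007857}{20792} \approx -818.0$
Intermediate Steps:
$j{\left(u \right)} = \left(-6 + u\right) \left(9 + u\right)$
$g = - \frac{1}{20792}$ ($g = \frac{1}{-20792} = - \frac{1}{20792} \approx -4.8095 \cdot 10^{-5}$)
$\left(g + \left(5017 - \left(3930 - -4605\right)\right)\right) + j{\left(-54 \right)} = \left(- \frac{1}{20792} + \left(5017 - \left(3930 - -4605\right)\right)\right) + \left(-54 + \left(-54\right)^{2} + 3 \left(-54\right)\right) = \left(- \frac{1}{20792} + \left(5017 - \left(3930 + 4605\right)\right)\right) - -2700 = \left(- \frac{1}{20792} + \left(5017 - 8535\right)\right) + 2700 = \left(- \frac{1}{20792} - 3518\right) + 2700 = - \frac{73146257}{20792} + 2700 = - \frac{17007857}{20792}$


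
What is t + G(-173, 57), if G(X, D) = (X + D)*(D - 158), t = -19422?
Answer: -7706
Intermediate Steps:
G(X, D) = (-158 + D)*(D + X) (G(X, D) = (D + X)*(-158 + D) = (-158 + D)*(D + X))
t + G(-173, 57) = -19422 + (57**2 - 158*57 - 158*(-173) + 57*(-173)) = -19422 + (3249 - 9006 + 27334 - 9861) = -19422 + 11716 = -7706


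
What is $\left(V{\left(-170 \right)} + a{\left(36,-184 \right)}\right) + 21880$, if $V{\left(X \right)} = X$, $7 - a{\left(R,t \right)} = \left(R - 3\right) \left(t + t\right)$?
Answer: $33861$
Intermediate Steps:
$a{\left(R,t \right)} = 7 - 2 t \left(-3 + R\right)$ ($a{\left(R,t \right)} = 7 - \left(R - 3\right) \left(t + t\right) = 7 - \left(-3 + R\right) 2 t = 7 - 2 t \left(-3 + R\right)$)
$\left(V{\left(-170 \right)} + a{\left(36,-184 \right)}\right) + 21880 = \left(-170 + \left(7 + 6 \left(-184\right) - 72 \left(-184\right)\right)\right) + 21880 = \left(-170 + \left(7 - 1104 + 13248\right)\right) + 21880 = \left(-170 + 12151\right) + 21880 = 11981 + 21880 = 33861$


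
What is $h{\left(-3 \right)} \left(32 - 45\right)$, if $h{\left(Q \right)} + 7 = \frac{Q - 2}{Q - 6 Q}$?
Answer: $\frac{286}{3} \approx 95.333$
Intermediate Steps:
$h{\left(Q \right)} = -7 - \frac{-2 + Q}{5 Q}$ ($h{\left(Q \right)} = -7 + \frac{Q - 2}{Q - 6 Q} = -7 + \frac{-2 + Q}{\left(-5\right) Q} = -7 + \left(-2 + Q\right) \left(- \frac{1}{5 Q}\right) = -7 - \frac{-2 + Q}{5 Q}$)
$h{\left(-3 \right)} \left(32 - 45\right) = \frac{2 \left(1 - -54\right)}{5 \left(-3\right)} \left(32 - 45\right) = \frac{2}{5} \left(- \frac{1}{3}\right) \left(1 + 54\right) \left(-13\right) = \frac{2}{5} \left(- \frac{1}{3}\right) 55 \left(-13\right) = \left(- \frac{22}{3}\right) \left(-13\right) = \frac{286}{3}$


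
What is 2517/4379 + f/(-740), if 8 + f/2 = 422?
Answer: -440808/810115 ≈ -0.54413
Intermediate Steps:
f = 828 (f = -16 + 2*422 = -16 + 844 = 828)
2517/4379 + f/(-740) = 2517/4379 + 828/(-740) = 2517*(1/4379) + 828*(-1/740) = 2517/4379 - 207/185 = -440808/810115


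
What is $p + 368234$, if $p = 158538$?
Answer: $526772$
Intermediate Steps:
$p + 368234 = 158538 + 368234 = 526772$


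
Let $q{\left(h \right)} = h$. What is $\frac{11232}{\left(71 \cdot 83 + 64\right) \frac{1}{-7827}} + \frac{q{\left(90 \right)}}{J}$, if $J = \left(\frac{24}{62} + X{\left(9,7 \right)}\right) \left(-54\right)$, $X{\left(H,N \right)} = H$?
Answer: $- \frac{76748853607}{5200461} \approx -14758.0$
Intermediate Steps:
$J = - \frac{15714}{31}$ ($J = \left(\frac{24}{62} + 9\right) \left(-54\right) = \left(24 \cdot \frac{1}{62} + 9\right) \left(-54\right) = \left(\frac{12}{31} + 9\right) \left(-54\right) = \frac{291}{31} \left(-54\right) = - \frac{15714}{31} \approx -506.9$)
$\frac{11232}{\left(71 \cdot 83 + 64\right) \frac{1}{-7827}} + \frac{q{\left(90 \right)}}{J} = \frac{11232}{\left(71 \cdot 83 + 64\right) \frac{1}{-7827}} + \frac{90}{- \frac{15714}{31}} = \frac{11232}{\left(5893 + 64\right) \left(- \frac{1}{7827}\right)} + 90 \left(- \frac{31}{15714}\right) = \frac{11232}{5957 \left(- \frac{1}{7827}\right)} - \frac{155}{873} = \frac{11232}{- \frac{5957}{7827}} - \frac{155}{873} = 11232 \left(- \frac{7827}{5957}\right) - \frac{155}{873} = - \frac{87912864}{5957} - \frac{155}{873} = - \frac{76748853607}{5200461}$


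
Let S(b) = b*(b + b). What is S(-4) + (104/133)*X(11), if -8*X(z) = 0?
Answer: 32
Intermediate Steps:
S(b) = 2*b² (S(b) = b*(2*b) = 2*b²)
X(z) = 0 (X(z) = -⅛*0 = 0)
S(-4) + (104/133)*X(11) = 2*(-4)² + (104/133)*0 = 2*16 + (104*(1/133))*0 = 32 + (104/133)*0 = 32 + 0 = 32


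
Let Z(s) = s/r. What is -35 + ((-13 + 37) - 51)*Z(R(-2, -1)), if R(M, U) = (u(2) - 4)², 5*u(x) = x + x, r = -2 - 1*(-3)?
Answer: -7787/25 ≈ -311.48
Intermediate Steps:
r = 1 (r = -2 + 3 = 1)
u(x) = 2*x/5 (u(x) = (x + x)/5 = (2*x)/5 = 2*x/5)
R(M, U) = 256/25 (R(M, U) = ((⅖)*2 - 4)² = (⅘ - 4)² = (-16/5)² = 256/25)
Z(s) = s (Z(s) = s/1 = s*1 = s)
-35 + ((-13 + 37) - 51)*Z(R(-2, -1)) = -35 + ((-13 + 37) - 51)*(256/25) = -35 + (24 - 51)*(256/25) = -35 - 27*256/25 = -35 - 6912/25 = -7787/25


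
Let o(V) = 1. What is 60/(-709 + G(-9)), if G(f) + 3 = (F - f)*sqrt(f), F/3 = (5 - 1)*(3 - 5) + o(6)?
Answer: -534/6353 + 27*I/6353 ≈ -0.084055 + 0.00425*I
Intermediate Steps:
F = -21 (F = 3*((5 - 1)*(3 - 5) + 1) = 3*(4*(-2) + 1) = 3*(-8 + 1) = 3*(-7) = -21)
G(f) = -3 + sqrt(f)*(-21 - f) (G(f) = -3 + (-21 - f)*sqrt(f) = -3 + sqrt(f)*(-21 - f))
60/(-709 + G(-9)) = 60/(-709 + (-3 - (-9)**(3/2) - 63*I)) = 60/(-709 + (-3 - (-27)*I - 63*I)) = 60/(-709 + (-3 + 27*I - 63*I)) = 60/(-709 + (-3 - 36*I)) = 60/(-712 - 36*I) = 60*((-712 + 36*I)/508240) = 3*(-712 + 36*I)/25412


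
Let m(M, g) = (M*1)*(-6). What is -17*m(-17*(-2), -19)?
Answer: 3468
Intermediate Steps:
m(M, g) = -6*M (m(M, g) = M*(-6) = -6*M)
-17*m(-17*(-2), -19) = -(-102)*(-17*(-2)) = -(-102)*34 = -17*(-204) = 3468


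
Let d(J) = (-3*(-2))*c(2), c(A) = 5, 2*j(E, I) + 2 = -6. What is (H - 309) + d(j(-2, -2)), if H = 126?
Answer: -153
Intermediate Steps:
j(E, I) = -4 (j(E, I) = -1 + (½)*(-6) = -1 - 3 = -4)
d(J) = 30 (d(J) = -3*(-2)*5 = 6*5 = 30)
(H - 309) + d(j(-2, -2)) = (126 - 309) + 30 = -183 + 30 = -153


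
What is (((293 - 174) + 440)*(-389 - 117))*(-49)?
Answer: 13859846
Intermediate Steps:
(((293 - 174) + 440)*(-389 - 117))*(-49) = ((119 + 440)*(-506))*(-49) = (559*(-506))*(-49) = -282854*(-49) = 13859846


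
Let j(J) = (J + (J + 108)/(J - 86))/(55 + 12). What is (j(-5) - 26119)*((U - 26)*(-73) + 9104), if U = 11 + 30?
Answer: -1275418040909/6097 ≈ -2.0919e+8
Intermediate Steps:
U = 41
j(J) = J/67 + (108 + J)/(67*(-86 + J)) (j(J) = (J + (108 + J)/(-86 + J))/67 = (J + (108 + J)/(-86 + J))*(1/67) = J/67 + (108 + J)/(67*(-86 + J)))
(j(-5) - 26119)*((U - 26)*(-73) + 9104) = ((108 + (-5)**2 - 85*(-5))/(67*(-86 - 5)) - 26119)*((41 - 26)*(-73) + 9104) = ((1/67)*(108 + 25 + 425)/(-91) - 26119)*(15*(-73) + 9104) = ((1/67)*(-1/91)*558 - 26119)*(-1095 + 9104) = (-558/6097 - 26119)*8009 = -159248101/6097*8009 = -1275418040909/6097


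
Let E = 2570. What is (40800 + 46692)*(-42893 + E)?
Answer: -3527939916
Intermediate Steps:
(40800 + 46692)*(-42893 + E) = (40800 + 46692)*(-42893 + 2570) = 87492*(-40323) = -3527939916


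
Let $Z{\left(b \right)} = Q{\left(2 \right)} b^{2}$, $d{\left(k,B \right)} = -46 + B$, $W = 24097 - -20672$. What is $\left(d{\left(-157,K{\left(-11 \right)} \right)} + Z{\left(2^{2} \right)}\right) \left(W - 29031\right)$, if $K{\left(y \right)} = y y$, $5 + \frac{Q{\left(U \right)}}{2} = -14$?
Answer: $-8388354$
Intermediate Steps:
$Q{\left(U \right)} = -38$ ($Q{\left(U \right)} = -10 + 2 \left(-14\right) = -10 - 28 = -38$)
$K{\left(y \right)} = y^{2}$
$W = 44769$ ($W = 24097 + 20672 = 44769$)
$Z{\left(b \right)} = - 38 b^{2}$
$\left(d{\left(-157,K{\left(-11 \right)} \right)} + Z{\left(2^{2} \right)}\right) \left(W - 29031\right) = \left(\left(-46 + \left(-11\right)^{2}\right) - 38 \left(2^{2}\right)^{2}\right) \left(44769 - 29031\right) = \left(\left(-46 + 121\right) - 38 \cdot 4^{2}\right) 15738 = \left(75 - 608\right) 15738 = \left(-533\right) 15738 = -8388354$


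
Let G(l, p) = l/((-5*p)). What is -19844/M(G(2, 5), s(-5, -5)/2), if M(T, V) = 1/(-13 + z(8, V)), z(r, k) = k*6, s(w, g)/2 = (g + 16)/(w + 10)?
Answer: -19844/5 ≈ -3968.8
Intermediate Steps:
s(w, g) = 2*(16 + g)/(10 + w) (s(w, g) = 2*((g + 16)/(w + 10)) = 2*((16 + g)/(10 + w)) = 2*(16 + g)/(10 + w))
z(r, k) = 6*k
G(l, p) = -l/(5*p) (G(l, p) = l*(-1/(5*p)) = -l/(5*p))
M(T, V) = 1/(-13 + 6*V)
-19844/M(G(2, 5), s(-5, -5)/2) = -(-257972 + 119064*(16 - 5)/(10 - 5)) = -19844/(1/(-13 + 6*((2*11/5)*(1/2)))) = -19844/(1/(-13 + 6*((2*(1/5)*11)*(1/2)))) = -19844/(1/(-13 + 6*((22/5)*(1/2)))) = -19844/(1/(-13 + 6*(11/5))) = -19844/(1/(-13 + 66/5)) = -19844/(1/(1/5)) = -19844/5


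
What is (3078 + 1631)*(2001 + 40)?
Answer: 9611069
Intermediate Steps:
(3078 + 1631)*(2001 + 40) = 4709*2041 = 9611069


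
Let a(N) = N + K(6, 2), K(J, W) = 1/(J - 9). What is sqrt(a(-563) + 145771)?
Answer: sqrt(1306869)/3 ≈ 381.06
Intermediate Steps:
K(J, W) = 1/(-9 + J)
a(N) = -1/3 + N (a(N) = N + 1/(-9 + 6) = N + 1/(-3) = N - 1/3 = -1/3 + N)
sqrt(a(-563) + 145771) = sqrt((-1/3 - 563) + 145771) = sqrt(-1690/3 + 145771) = sqrt(435623/3) = sqrt(1306869)/3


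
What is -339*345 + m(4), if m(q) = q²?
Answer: -116939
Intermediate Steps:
-339*345 + m(4) = -339*345 + 4² = -116955 + 16 = -116939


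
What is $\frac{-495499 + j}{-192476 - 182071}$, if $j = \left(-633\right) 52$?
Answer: $\frac{528415}{374547} \approx 1.4108$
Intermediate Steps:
$j = -32916$
$\frac{-495499 + j}{-192476 - 182071} = \frac{-495499 - 32916}{-192476 - 182071} = - \frac{528415}{-374547} = \left(-528415\right) \left(- \frac{1}{374547}\right) = \frac{528415}{374547}$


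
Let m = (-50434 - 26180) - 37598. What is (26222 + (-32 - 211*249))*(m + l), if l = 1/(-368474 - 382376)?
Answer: 2259586957216149/750850 ≈ 3.0094e+9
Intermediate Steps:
m = -114212 (m = -76614 - 37598 = -114212)
l = -1/750850 (l = 1/(-750850) = -1/750850 ≈ -1.3318e-6)
(26222 + (-32 - 211*249))*(m + l) = (26222 + (-32 - 211*249))*(-114212 - 1/750850) = (26222 + (-32 - 52539))*(-85756080201/750850) = (26222 - 52571)*(-85756080201/750850) = -26349*(-85756080201/750850) = 2259586957216149/750850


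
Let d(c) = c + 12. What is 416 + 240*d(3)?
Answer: 4016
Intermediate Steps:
d(c) = 12 + c
416 + 240*d(3) = 416 + 240*(12 + 3) = 416 + 240*15 = 416 + 3600 = 4016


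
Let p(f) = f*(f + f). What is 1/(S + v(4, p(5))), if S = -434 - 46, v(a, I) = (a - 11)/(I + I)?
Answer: -100/48007 ≈ -0.0020830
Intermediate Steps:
p(f) = 2*f² (p(f) = f*(2*f) = 2*f²)
v(a, I) = (-11 + a)/(2*I) (v(a, I) = (-11 + a)/((2*I)) = (-11 + a)*(1/(2*I)) = (-11 + a)/(2*I))
S = -480
1/(S + v(4, p(5))) = 1/(-480 + (-11 + 4)/(2*((2*5²)))) = 1/(-480 + (½)*(-7)/(2*25)) = 1/(-480 + (½)*(-7)/50) = 1/(-480 + (½)*(1/50)*(-7)) = 1/(-480 - 7/100) = 1/(-48007/100) = -100/48007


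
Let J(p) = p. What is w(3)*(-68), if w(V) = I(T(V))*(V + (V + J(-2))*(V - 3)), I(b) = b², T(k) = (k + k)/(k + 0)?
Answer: -816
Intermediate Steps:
T(k) = 2 (T(k) = (2*k)/k = 2)
w(V) = 4*V + 4*(-3 + V)*(-2 + V) (w(V) = 2²*(V + (V - 2)*(V - 3)) = 4*(V + (-2 + V)*(-3 + V)) = 4*(V + (-3 + V)*(-2 + V)) = 4*V + 4*(-3 + V)*(-2 + V))
w(3)*(-68) = (24 - 16*3 + 4*3²)*(-68) = (24 - 48 + 4*9)*(-68) = (24 - 48 + 36)*(-68) = 12*(-68) = -816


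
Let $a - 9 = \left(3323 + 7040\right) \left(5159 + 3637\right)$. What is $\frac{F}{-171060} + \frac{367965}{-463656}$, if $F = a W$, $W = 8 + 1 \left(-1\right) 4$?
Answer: $- \frac{4697705717113}{2203138760} \approx -2132.3$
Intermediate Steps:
$a = 91152957$ ($a = 9 + \left(3323 + 7040\right) \left(5159 + 3637\right) = 9 + 10363 \cdot 8796 = 9 + 91152948 = 91152957$)
$W = 4$ ($W = 8 - 4 = 4$)
$F = 364611828$ ($F = 91152957 \cdot 4 = 364611828$)
$\frac{F}{-171060} + \frac{367965}{-463656} = \frac{364611828}{-171060} + \frac{367965}{-463656} = 364611828 \left(- \frac{1}{171060}\right) + 367965 \left(- \frac{1}{463656}\right) = - \frac{30384319}{14255} - \frac{122655}{154552} = - \frac{4697705717113}{2203138760}$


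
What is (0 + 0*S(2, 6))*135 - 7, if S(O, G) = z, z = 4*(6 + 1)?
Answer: -7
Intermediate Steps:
z = 28 (z = 4*7 = 28)
S(O, G) = 28
(0 + 0*S(2, 6))*135 - 7 = (0 + 0*28)*135 - 7 = (0 + 0)*135 - 7 = 0*135 - 7 = 0 - 7 = -7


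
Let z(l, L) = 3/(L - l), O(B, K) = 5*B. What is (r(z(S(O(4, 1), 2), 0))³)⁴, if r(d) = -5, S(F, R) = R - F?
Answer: 244140625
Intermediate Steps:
(r(z(S(O(4, 1), 2), 0))³)⁴ = ((-5)³)⁴ = (-125)⁴ = 244140625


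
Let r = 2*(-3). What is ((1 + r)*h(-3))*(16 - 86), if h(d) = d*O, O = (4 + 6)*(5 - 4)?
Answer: -10500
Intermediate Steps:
O = 10 (O = 10*1 = 10)
h(d) = 10*d (h(d) = d*10 = 10*d)
r = -6
((1 + r)*h(-3))*(16 - 86) = ((1 - 6)*(10*(-3)))*(16 - 86) = -5*(-30)*(-70) = 150*(-70) = -10500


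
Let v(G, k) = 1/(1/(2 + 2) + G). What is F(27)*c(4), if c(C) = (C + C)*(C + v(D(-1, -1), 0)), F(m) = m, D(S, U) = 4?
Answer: 15552/17 ≈ 914.82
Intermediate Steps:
v(G, k) = 1/(¼ + G) (v(G, k) = 1/(1/4 + G) = 1/(¼ + G))
c(C) = 2*C*(4/17 + C) (c(C) = (C + C)*(C + 4/(1 + 4*4)) = (2*C)*(C + 4/(1 + 16)) = (2*C)*(C + 4/17) = (2*C)*(4/17 + C) = 2*C*(4/17 + C))
F(27)*c(4) = 27*((2/17)*4*(4 + 17*4)) = 27*((2/17)*4*(4 + 68)) = 27*((2/17)*4*72) = 27*(576/17) = 15552/17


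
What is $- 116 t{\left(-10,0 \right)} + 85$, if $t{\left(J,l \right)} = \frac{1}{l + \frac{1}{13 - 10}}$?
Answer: $-263$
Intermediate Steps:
$t{\left(J,l \right)} = \frac{1}{\frac{1}{3} + l}$ ($t{\left(J,l \right)} = \frac{1}{l + \frac{1}{3}} = \frac{1}{\frac{1}{3} + l}$)
$- 116 t{\left(-10,0 \right)} + 85 = - 116 \frac{3}{1 + 3 \cdot 0} + 85 = - 116 \frac{3}{1 + 0} + 85 = - 116 \cdot \frac{3}{1} + 85 = - 116 \cdot 3 \cdot 1 + 85 = \left(-116\right) 3 + 85 = -348 + 85 = -263$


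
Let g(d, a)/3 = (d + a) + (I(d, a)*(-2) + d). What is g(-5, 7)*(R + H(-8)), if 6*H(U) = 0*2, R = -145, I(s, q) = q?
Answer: 7395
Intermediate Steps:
H(U) = 0 (H(U) = (0*2)/6 = (⅙)*0 = 0)
g(d, a) = -3*a + 6*d (g(d, a) = 3*((d + a) + (a*(-2) + d)) = 3*((a + d) + (-2*a + d)) = 3*((a + d) + (d - 2*a)) = 3*(-a + 2*d) = -3*a + 6*d)
g(-5, 7)*(R + H(-8)) = (-3*7 + 6*(-5))*(-145 + 0) = (-21 - 30)*(-145) = -51*(-145) = 7395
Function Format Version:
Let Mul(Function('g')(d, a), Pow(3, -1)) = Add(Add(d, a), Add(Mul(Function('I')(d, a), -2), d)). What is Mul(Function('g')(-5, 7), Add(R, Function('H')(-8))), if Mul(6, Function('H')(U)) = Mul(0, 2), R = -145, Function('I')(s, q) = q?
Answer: 7395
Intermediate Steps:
Function('H')(U) = 0 (Function('H')(U) = Mul(Rational(1, 6), Mul(0, 2)) = Mul(Rational(1, 6), 0) = 0)
Function('g')(d, a) = Add(Mul(-3, a), Mul(6, d)) (Function('g')(d, a) = Mul(3, Add(Add(d, a), Add(Mul(a, -2), d))) = Mul(3, Add(Add(a, d), Add(Mul(-2, a), d))) = Mul(3, Add(Add(a, d), Add(d, Mul(-2, a)))) = Mul(3, Add(Mul(-1, a), Mul(2, d))) = Add(Mul(-3, a), Mul(6, d)))
Mul(Function('g')(-5, 7), Add(R, Function('H')(-8))) = Mul(Add(Mul(-3, 7), Mul(6, -5)), Add(-145, 0)) = Mul(Add(-21, -30), -145) = Mul(-51, -145) = 7395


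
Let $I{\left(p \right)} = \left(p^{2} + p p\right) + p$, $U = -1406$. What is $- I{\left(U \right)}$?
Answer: $-3952266$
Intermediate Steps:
$I{\left(p \right)} = p + 2 p^{2}$ ($I{\left(p \right)} = \left(p^{2} + p^{2}\right) + p = 2 p^{2} + p = p + 2 p^{2}$)
$- I{\left(U \right)} = - \left(-1406\right) \left(1 + 2 \left(-1406\right)\right) = - \left(-1406\right) \left(1 - 2812\right) = - \left(-1406\right) \left(-2811\right) = \left(-1\right) 3952266 = -3952266$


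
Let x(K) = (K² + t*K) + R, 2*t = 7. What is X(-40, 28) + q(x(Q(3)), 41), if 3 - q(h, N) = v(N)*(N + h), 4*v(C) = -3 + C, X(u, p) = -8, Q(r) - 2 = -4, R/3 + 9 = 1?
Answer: -138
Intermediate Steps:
R = -24 (R = -27 + 3*1 = -27 + 3 = -24)
Q(r) = -2 (Q(r) = 2 - 4 = -2)
t = 7/2 (t = (½)*7 = 7/2 ≈ 3.5000)
v(C) = -¾ + C/4 (v(C) = (-3 + C)/4 = -¾ + C/4)
x(K) = -24 + K² + 7*K/2 (x(K) = (K² + 7*K/2) - 24 = -24 + K² + 7*K/2)
q(h, N) = 3 - (-¾ + N/4)*(N + h)
X(-40, 28) + q(x(Q(3)), 41) = -8 + (3 - ¼*41*(-3 + 41) - (-24 + (-2)² + (7/2)*(-2))*(-3 + 41)/4) = -8 + (3 - ¼*41*38 - ¼*(-24 + 4 - 7)*38) = -8 + (3 - 779/2 - ¼*(-27)*38) = -8 + (3 - 779/2 + 513/2) = -8 - 130 = -138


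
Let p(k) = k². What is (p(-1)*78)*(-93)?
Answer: -7254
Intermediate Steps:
(p(-1)*78)*(-93) = ((-1)²*78)*(-93) = (1*78)*(-93) = 78*(-93) = -7254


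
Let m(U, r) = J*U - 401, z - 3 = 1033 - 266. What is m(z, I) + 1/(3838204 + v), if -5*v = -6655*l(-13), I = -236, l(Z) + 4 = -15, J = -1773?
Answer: -5206958666064/3812915 ≈ -1.3656e+6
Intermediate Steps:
l(Z) = -19 (l(Z) = -4 - 15 = -19)
z = 770 (z = 3 + (1033 - 266) = 3 + 767 = 770)
v = -25289 (v = -(-1331)*(-19) = -⅕*126445 = -25289)
m(U, r) = -401 - 1773*U (m(U, r) = -1773*U - 401 = -401 - 1773*U)
m(z, I) + 1/(3838204 + v) = (-401 - 1773*770) + 1/(3838204 - 25289) = (-401 - 1365210) + 1/3812915 = -1365611 + 1/3812915 = -5206958666064/3812915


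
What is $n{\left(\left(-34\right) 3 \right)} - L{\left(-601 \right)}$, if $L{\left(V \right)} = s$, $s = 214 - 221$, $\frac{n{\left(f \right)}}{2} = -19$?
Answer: $-31$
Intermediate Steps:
$n{\left(f \right)} = -38$ ($n{\left(f \right)} = 2 \left(-19\right) = -38$)
$s = -7$ ($s = 214 - 221 = -7$)
$L{\left(V \right)} = -7$
$n{\left(\left(-34\right) 3 \right)} - L{\left(-601 \right)} = -38 - -7 = -38 + 7 = -31$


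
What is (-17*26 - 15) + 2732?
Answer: 2275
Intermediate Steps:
(-17*26 - 15) + 2732 = (-442 - 15) + 2732 = -457 + 2732 = 2275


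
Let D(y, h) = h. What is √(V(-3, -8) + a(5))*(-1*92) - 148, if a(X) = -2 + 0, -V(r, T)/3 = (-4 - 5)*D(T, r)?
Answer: -148 - 92*I*√83 ≈ -148.0 - 838.16*I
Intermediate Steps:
V(r, T) = 27*r (V(r, T) = -3*(-4 - 5)*r = -(-27)*r = 27*r)
a(X) = -2
√(V(-3, -8) + a(5))*(-1*92) - 148 = √(27*(-3) - 2)*(-1*92) - 148 = √(-81 - 2)*(-92) - 148 = √(-83)*(-92) - 148 = (I*√83)*(-92) - 148 = -92*I*√83 - 148 = -148 - 92*I*√83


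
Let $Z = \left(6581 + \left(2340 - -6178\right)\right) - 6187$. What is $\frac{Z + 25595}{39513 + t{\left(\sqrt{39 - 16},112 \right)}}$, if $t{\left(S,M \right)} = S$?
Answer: $\frac{123952281}{141934286} - \frac{3137 \sqrt{23}}{141934286} \approx 0.8732$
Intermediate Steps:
$Z = 8912$ ($Z = \left(6581 + \left(2340 + 6178\right)\right) - 6187 = \left(6581 + 8518\right) - 6187 = 15099 - 6187 = 8912$)
$\frac{Z + 25595}{39513 + t{\left(\sqrt{39 - 16},112 \right)}} = \frac{8912 + 25595}{39513 + \sqrt{39 - 16}} = \frac{34507}{39513 + \sqrt{23}}$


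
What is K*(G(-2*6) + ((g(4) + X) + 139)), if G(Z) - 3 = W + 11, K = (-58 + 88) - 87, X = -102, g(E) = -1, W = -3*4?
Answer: -2166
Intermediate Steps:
W = -12
K = -57 (K = 30 - 87 = -57)
G(Z) = 2 (G(Z) = 3 + (-12 + 11) = 3 - 1 = 2)
K*(G(-2*6) + ((g(4) + X) + 139)) = -57*(2 + ((-1 - 102) + 139)) = -57*(2 + (-103 + 139)) = -57*(2 + 36) = -57*38 = -2166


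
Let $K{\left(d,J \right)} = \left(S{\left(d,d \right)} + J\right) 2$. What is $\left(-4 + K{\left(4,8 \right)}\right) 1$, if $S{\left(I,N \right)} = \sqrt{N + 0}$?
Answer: $16$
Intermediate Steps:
$S{\left(I,N \right)} = \sqrt{N}$
$K{\left(d,J \right)} = 2 J + 2 \sqrt{d}$ ($K{\left(d,J \right)} = \left(\sqrt{d} + J\right) 2 = \left(J + \sqrt{d}\right) 2 = 2 J + 2 \sqrt{d}$)
$\left(-4 + K{\left(4,8 \right)}\right) 1 = \left(-4 + \left(2 \cdot 8 + 2 \sqrt{4}\right)\right) 1 = \left(-4 + \left(16 + 2 \cdot 2\right)\right) 1 = \left(-4 + \left(16 + 4\right)\right) 1 = \left(-4 + 20\right) 1 = 16 \cdot 1 = 16$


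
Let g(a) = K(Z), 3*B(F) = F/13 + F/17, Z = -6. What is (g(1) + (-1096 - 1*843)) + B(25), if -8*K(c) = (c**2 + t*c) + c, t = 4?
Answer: -1713739/884 ≈ -1938.6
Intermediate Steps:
B(F) = 10*F/221 (B(F) = (F/13 + F/17)/3 = (30*F/221)/3 = 10*F/221)
K(c) = -5*c/8 - c**2/8 (K(c) = -((c**2 + 4*c) + c)/8 = -(c**2 + 5*c)/8 = -5*c/8 - c**2/8)
g(a) = -3/4 (g(a) = -1/8*(-6)*(5 - 6) = -1/8*(-6)*(-1) = -3/4)
(g(1) + (-1096 - 1*843)) + B(25) = (-3/4 + (-1096 - 1*843)) + (10/221)*25 = (-3/4 + (-1096 - 843)) + 250/221 = (-3/4 - 1939) + 250/221 = -7759/4 + 250/221 = -1713739/884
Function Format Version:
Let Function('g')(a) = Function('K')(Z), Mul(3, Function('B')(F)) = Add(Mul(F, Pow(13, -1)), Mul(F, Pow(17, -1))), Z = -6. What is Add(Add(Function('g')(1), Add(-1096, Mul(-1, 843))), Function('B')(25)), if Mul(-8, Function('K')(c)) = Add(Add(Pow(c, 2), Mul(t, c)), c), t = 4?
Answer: Rational(-1713739, 884) ≈ -1938.6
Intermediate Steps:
Function('B')(F) = Mul(Rational(10, 221), F) (Function('B')(F) = Mul(Rational(1, 3), Add(Mul(F, Pow(13, -1)), Mul(F, Pow(17, -1)))) = Mul(Rational(1, 3), Add(Mul(F, Rational(1, 13)), Mul(F, Rational(1, 17)))) = Mul(Rational(1, 3), Add(Mul(Rational(1, 13), F), Mul(Rational(1, 17), F))) = Mul(Rational(1, 3), Mul(Rational(30, 221), F)) = Mul(Rational(10, 221), F))
Function('K')(c) = Add(Mul(Rational(-5, 8), c), Mul(Rational(-1, 8), Pow(c, 2))) (Function('K')(c) = Mul(Rational(-1, 8), Add(Add(Pow(c, 2), Mul(4, c)), c)) = Mul(Rational(-1, 8), Add(Pow(c, 2), Mul(5, c))) = Add(Mul(Rational(-5, 8), c), Mul(Rational(-1, 8), Pow(c, 2))))
Function('g')(a) = Rational(-3, 4) (Function('g')(a) = Mul(Rational(-1, 8), -6, Add(5, -6)) = Mul(Rational(-1, 8), -6, -1) = Rational(-3, 4))
Add(Add(Function('g')(1), Add(-1096, Mul(-1, 843))), Function('B')(25)) = Add(Add(Rational(-3, 4), Add(-1096, Mul(-1, 843))), Mul(Rational(10, 221), 25)) = Add(Add(Rational(-3, 4), Add(-1096, -843)), Rational(250, 221)) = Add(Add(Rational(-3, 4), -1939), Rational(250, 221)) = Add(Rational(-7759, 4), Rational(250, 221)) = Rational(-1713739, 884)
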